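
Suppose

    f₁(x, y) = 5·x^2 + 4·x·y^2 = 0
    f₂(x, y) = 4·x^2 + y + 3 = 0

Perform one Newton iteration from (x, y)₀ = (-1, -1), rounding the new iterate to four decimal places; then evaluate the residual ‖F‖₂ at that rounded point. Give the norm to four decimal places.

At (-1, -1): F = (1.0000, 6.0000).
Jacobian J = [[10·x + 4·y^2, 8·x·y], [8·x, 1]].
At the point, J = [[-6.0000, 8.0000], [-8.0000, 1.0000]] (det J = 58.0000).
Solving J·Δ = −F gives Δ = (0.8103, 0.4828).
Then the next iterate is (x, y)₁ = (-0.1897, -0.5172).
Re-evaluating at (-0.1897, -0.5172): F = (-0.023045, 2.626744), so ‖F‖₂ = 2.6268.

2.6268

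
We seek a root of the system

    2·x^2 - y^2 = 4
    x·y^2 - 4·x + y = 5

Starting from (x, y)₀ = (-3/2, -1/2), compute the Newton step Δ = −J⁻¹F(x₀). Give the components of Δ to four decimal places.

(0.0444, 0.0167)

At (-3/2, -1/2): F = (0.2500, 0.1250).
Jacobian J = [[4·x, -2·y], [y^2 - 4, 2·x·y + 1]].
At the point, J = [[-6.0000, 1.0000], [-3.7500, 2.5000]] (det J = -11.2500).
Solving J·Δ = −F gives Δ = (0.0444, 0.0167).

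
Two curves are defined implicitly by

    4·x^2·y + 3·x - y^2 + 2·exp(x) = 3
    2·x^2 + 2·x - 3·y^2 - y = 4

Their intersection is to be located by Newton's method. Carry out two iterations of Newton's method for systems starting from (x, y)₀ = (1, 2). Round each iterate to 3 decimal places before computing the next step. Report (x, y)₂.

(0.316, -0.307)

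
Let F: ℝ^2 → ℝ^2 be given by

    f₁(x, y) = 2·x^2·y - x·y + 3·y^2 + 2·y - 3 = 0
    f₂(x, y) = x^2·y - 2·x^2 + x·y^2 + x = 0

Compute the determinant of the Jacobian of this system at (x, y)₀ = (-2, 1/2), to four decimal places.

-117.7500

J = [[4·x·y - y, 2·x^2 - x + 6·y + 2], [2·x·y - 4·x + y^2 + 1, x^2 + 2·x·y]].
At the point, J = [[-4.5000, 15.0000], [7.2500, 2.0000]].
det J = -117.7500.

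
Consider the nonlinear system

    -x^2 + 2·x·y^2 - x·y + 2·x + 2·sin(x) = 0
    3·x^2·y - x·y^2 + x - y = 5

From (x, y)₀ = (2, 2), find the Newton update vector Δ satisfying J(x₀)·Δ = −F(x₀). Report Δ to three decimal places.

(-0.396, -0.898)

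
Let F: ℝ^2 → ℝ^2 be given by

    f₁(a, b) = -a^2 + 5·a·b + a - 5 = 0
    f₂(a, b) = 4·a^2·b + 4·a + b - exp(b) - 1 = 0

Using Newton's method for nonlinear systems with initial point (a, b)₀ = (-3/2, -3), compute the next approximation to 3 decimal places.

At (-3/2, -3): F = (13.750, -37.04979).
Jacobian J = [[-2·a + 5·b + 1, 5·a], [8·a·b + 4, 4·a^2 - exp(b) + 1]].
At the point, J = [[-11.000, -7.500], [40.000, 9.95021]] (det J = 190.54766).
Solving J·Δ = −F gives Δ = (0.740, 0.748).
Then the next iterate is (a, b)₁ = (-0.760, -2.252).

(-0.760, -2.252)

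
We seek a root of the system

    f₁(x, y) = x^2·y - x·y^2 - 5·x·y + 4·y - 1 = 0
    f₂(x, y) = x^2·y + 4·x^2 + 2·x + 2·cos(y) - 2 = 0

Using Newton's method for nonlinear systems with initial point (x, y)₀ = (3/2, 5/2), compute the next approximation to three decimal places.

At (3/2, 5/2): F = (-13.500, 14.02271).
Jacobian J = [[2·x·y - y^2 - 5·y, x^2 - 2·x·y - 5·x + 4], [2·x·y + 8·x + 2, x^2 - 2·sin(y)]].
At the point, J = [[-11.250, -8.750], [21.500, 1.05306]] (det J = 176.27812).
Solving J·Δ = −F gives Δ = (-0.615, -0.752).
Then the next iterate is (x, y)₁ = (0.885, 1.748).

(0.885, 1.748)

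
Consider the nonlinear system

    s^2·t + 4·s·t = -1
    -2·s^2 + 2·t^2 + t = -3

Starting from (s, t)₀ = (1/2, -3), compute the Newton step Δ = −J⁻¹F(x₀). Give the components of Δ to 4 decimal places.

At (1/2, -3): F = (-5.7500, 17.5000).
Jacobian J = [[2·s·t + 4·t, s^2 + 4·s], [-4·s, 4·t + 1]].
At the point, J = [[-15.0000, 2.2500], [-2.0000, -11.0000]] (det J = 169.5000).
Solving J·Δ = −F gives Δ = (-0.1409, 1.6165).

(-0.1409, 1.6165)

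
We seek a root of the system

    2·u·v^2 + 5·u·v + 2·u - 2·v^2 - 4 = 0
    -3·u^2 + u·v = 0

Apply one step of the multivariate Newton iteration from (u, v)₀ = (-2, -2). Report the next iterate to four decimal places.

(-1.0286, -1.1429)

At (-2, -2): F = (-12.0000, -8.0000).
Jacobian J = [[2·v^2 + 5·v + 2, 4·u·v + 5·u - 4·v], [-6·u + v, u]].
At the point, J = [[0.0000, 14.0000], [10.0000, -2.0000]] (det J = -140.0000).
Solving J·Δ = −F gives Δ = (0.9714, 0.8571).
Then the next iterate is (u, v)₁ = (-1.0286, -1.1429).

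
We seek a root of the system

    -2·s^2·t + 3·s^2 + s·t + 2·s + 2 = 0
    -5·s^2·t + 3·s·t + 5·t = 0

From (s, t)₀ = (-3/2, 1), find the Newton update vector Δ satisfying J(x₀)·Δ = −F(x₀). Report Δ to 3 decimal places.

At (-3/2, 1): F = (-0.250, -10.750).
Jacobian J = [[-4·s·t + 6·s + t + 2, -2·s^2 + s], [-10·s·t + 3·t, -5·s^2 + 3·s + 5]].
At the point, J = [[0.000, -6.000], [18.000, -10.750]] (det J = 108.000).
Solving J·Δ = −F gives Δ = (0.572, -0.042).

(0.572, -0.042)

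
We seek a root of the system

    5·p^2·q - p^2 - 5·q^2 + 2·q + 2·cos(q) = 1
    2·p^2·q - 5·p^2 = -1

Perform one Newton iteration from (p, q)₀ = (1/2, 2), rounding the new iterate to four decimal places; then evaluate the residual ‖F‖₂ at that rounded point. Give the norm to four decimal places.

At (1/2, 2): F = (-15.582294, 0.7500).
Jacobian J = [[10·p·q - 2·p, 5·p^2 - 10·q - 2·sin(q) + 2], [4·p·q - 10·p, 2·p^2]].
At the point, J = [[9.0000, -18.568595], [-1.0000, 0.5000]] (det J = -14.068595).
Solving J·Δ = −F gives Δ = (0.4361, -0.6278).
Then the next iterate is (p, q)₁ = (0.9361, 1.3722).
Re-evaluating at (0.9361, 1.3722): F = (-2.139781, -0.976544), so ‖F‖₂ = 2.3521.

2.3521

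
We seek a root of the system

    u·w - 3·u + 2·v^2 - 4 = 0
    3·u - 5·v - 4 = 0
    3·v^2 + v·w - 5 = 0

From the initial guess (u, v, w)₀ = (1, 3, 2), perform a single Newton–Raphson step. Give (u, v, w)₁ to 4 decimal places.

At (1, 3, 2): F = (13.0000, -16.0000, 28.0000).
Jacobian J = [[w - 3, 4·v, u], [3, -5, 0], [0, 6·v + w, v]].
At the point, J = [[-1.0000, 12.0000, 1.0000], [3.0000, -5.0000, 0.0000], [0.0000, 20.0000, 3.0000]] (det J = -33.0000).
Solving J·Δ = −F gives Δ = (6.0909, 0.4545, -12.3636).
Then the next iterate is (u, v, w)₁ = (7.0909, 3.4545, -10.3636).

(7.0909, 3.4545, -10.3636)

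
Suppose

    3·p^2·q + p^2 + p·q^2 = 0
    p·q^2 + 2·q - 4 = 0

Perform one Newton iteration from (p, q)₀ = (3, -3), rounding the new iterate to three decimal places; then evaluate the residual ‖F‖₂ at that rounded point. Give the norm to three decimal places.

13.138

At (3, -3): F = (-45.000, 17.000).
Jacobian J = [[6·p·q + 2·p + q^2, 3·p^2 + 2·p·q], [q^2, 2·p·q + 2]].
At the point, J = [[-39.000, 9.000], [9.000, -16.000]] (det J = 543.000).
Solving J·Δ = −F gives Δ = (-1.044, 0.475).
Then the next iterate is (p, q)₁ = (1.956, -2.525).
Re-evaluating at (1.956, -2.525): F = (-12.68481, 3.42072), so ‖F‖₂ = 13.138.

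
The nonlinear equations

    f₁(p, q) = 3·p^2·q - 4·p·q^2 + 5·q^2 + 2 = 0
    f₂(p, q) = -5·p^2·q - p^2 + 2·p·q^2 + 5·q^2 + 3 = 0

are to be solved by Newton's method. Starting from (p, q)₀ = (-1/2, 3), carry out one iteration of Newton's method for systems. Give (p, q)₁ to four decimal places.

(-0.4864, 1.4412)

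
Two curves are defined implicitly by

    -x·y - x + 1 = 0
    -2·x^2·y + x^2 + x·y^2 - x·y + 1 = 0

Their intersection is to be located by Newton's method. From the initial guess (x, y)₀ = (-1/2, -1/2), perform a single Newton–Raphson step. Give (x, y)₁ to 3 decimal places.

At (-1/2, -1/2): F = (1.250, 1.125).
Jacobian J = [[-y - 1, -x], [-4·x·y + 2·x + y^2 - y, -2·x^2 + 2·x·y - x]].
At the point, J = [[-0.500, 0.500], [-1.250, 0.500]] (det J = 0.375).
Solving J·Δ = −F gives Δ = (-0.167, -2.667).
Then the next iterate is (x, y)₁ = (-0.667, -3.167).

(-0.667, -3.167)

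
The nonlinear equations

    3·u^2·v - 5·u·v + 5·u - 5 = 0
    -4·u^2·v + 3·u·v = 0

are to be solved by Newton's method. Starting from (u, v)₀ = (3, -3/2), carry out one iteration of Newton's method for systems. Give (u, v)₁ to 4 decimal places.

At (3, -3/2): F = (-8.0000, 40.5000).
Jacobian J = [[6·u·v - 5·v + 5, 3·u^2 - 5·u], [-8·u·v + 3·v, -4·u^2 + 3·u]].
At the point, J = [[-14.5000, 12.0000], [31.5000, -27.0000]] (det J = 13.5000).
Solving J·Δ = −F gives Δ = (20.0000, 24.8333).
Then the next iterate is (u, v)₁ = (23.0000, 23.3333).

(23.0000, 23.3333)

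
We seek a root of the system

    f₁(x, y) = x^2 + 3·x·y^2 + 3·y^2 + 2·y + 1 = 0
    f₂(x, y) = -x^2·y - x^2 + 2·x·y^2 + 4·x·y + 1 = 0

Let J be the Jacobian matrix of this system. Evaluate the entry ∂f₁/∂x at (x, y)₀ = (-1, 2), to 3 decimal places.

10.000

∂f₁/∂x = 2·x + 3·y^2.
At (-1, 2) this is 10.000.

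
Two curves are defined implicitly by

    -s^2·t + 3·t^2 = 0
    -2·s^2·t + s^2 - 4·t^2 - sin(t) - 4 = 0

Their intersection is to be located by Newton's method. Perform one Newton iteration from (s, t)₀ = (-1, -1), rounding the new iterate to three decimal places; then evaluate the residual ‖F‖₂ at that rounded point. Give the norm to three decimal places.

2.152

At (-1, -1): F = (4.000, -4.15853).
Jacobian J = [[-2·s·t, -s^2 + 6·t], [-4·s·t + 2·s, -2·s^2 - 8·t - cos(t)]].
At the point, J = [[-2.000, -7.000], [-6.000, 5.45970]] (det J = -52.91940).
Solving J·Δ = −F gives Δ = (-0.137, 0.611).
Then the next iterate is (s, t)₁ = (-1.137, -0.389).
Re-evaluating at (-1.137, -0.389): F = (0.95685, -1.92748), so ‖F‖₂ = 2.152.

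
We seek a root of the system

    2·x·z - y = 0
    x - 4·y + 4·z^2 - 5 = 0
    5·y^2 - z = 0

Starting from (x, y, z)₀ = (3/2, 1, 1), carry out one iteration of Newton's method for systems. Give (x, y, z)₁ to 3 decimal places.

At (3/2, 1, 1): F = (2.000, -3.500, 4.000).
Jacobian J = [[2·z, -1, 2·x], [1, -4, 8·z], [0, 10·y, -1]].
At the point, J = [[2.000, -1.000, 3.000], [1.000, -4.000, 8.000], [0.000, 10.000, -1.000]] (det J = -123.000).
Solving J·Δ = −F gives Δ = (-1.931, -0.350, 0.504).
Then the next iterate is (x, y, z)₁ = (-0.431, 0.650, 1.504).

(-0.431, 0.650, 1.504)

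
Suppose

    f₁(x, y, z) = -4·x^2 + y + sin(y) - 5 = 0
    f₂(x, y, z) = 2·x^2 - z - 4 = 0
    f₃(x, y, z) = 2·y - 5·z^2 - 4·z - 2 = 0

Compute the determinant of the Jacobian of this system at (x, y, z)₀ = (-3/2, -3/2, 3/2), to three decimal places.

J = [[-8·x, cos(y) + 1, 0], [4·x, 0, -1], [0, 2, -10·z - 4]].
At the point, J = [[12.000, 1.07074, 0.000], [-6.000, 0.000, -1.000], [0.000, 2.000, -19.000]].
det J = -98.064.

-98.064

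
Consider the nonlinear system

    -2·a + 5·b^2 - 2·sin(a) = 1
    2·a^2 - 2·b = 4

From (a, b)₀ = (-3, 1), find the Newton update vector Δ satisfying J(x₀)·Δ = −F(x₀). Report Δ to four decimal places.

(1.1710, -1.0259)

At (-3, 1): F = (10.282240, 12.0000).
Jacobian J = [[-2·cos(a) - 2, 10·b], [4·a, -2]].
At the point, J = [[-0.020015, 10.0000], [-12.0000, -2.0000]] (det J = 120.040030).
Solving J·Δ = −F gives Δ = (1.1710, -1.0259).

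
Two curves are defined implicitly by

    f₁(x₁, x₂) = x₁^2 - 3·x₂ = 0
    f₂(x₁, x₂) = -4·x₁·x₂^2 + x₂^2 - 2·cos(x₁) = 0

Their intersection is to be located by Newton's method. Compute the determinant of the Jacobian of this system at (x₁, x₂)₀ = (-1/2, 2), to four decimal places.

-62.8766

J = [[2·x₁, -3], [-4·x₂^2 + 2·sin(x₁), -8·x₁·x₂ + 2·x₂]].
At the point, J = [[-1.0000, -3.0000], [-16.958851, 12.0000]].
det J = -62.8766.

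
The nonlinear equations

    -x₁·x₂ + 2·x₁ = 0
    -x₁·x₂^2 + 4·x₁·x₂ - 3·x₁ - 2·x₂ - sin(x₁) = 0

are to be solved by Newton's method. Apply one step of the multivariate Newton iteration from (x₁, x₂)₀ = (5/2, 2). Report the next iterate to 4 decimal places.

(3.6651, 2.0000)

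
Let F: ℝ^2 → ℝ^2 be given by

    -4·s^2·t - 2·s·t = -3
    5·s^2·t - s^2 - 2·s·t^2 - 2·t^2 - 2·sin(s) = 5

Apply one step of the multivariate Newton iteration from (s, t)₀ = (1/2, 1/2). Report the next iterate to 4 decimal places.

At (1/2, 1/2): F = (2.0000, -6.333851).
Jacobian J = [[-8·s·t - 2·t, -4·s^2 - 2·s], [10·s·t - 2·s - 2·t^2 - 2·cos(s), 5·s^2 - 4·s·t - 4·t]].
At the point, J = [[-3.0000, -2.0000], [-0.755165, -1.7500]] (det J = 3.739670).
Solving J·Δ = −F gives Δ = (4.3233, -5.4849).
Then the next iterate is (s, t)₁ = (4.8233, -4.9849).

(4.8233, -4.9849)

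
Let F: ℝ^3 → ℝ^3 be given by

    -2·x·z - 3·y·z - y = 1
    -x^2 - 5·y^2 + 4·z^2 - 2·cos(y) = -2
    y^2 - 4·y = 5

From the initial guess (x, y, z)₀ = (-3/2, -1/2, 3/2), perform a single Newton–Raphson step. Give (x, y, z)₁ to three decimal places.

(0.428, -1.050, 0.724)

At (-3/2, -1/2, 3/2): F = (6.250, 5.74483, -2.750).
Jacobian J = [[-2·z, -3·z - 1, -2·x - 3·y], [-2·x, -10·y + 2·sin(y), 8·z], [0, 2·y - 4, 0]].
At the point, J = [[-3.000, -5.500, 4.500], [3.000, 4.04115, 12.000], [0.000, -5.000, 0.000]] (det J = -247.500).
Solving J·Δ = −F gives Δ = (1.928, -0.550, -0.776).
Then the next iterate is (x, y, z)₁ = (0.428, -1.050, 0.724).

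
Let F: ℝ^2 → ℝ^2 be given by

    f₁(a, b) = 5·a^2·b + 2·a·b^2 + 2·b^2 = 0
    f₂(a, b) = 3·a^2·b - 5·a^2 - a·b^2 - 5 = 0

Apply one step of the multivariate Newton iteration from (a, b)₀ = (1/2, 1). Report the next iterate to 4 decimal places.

(-1.6219, 2.4625)

At (1/2, 1): F = (4.2500, -6.0000).
Jacobian J = [[10·a·b + 2·b^2, 5·a^2 + 4·a·b + 4·b], [6·a·b - 10·a - b^2, 3·a^2 - 2·a·b]].
At the point, J = [[7.0000, 7.2500], [-3.0000, -0.2500]] (det J = 20.0000).
Solving J·Δ = −F gives Δ = (-2.1219, 1.4625).
Then the next iterate is (a, b)₁ = (-1.6219, 2.4625).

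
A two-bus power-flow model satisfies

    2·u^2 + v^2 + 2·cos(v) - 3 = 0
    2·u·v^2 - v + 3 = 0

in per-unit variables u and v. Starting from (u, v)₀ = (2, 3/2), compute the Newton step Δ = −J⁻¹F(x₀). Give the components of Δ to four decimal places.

(-0.8476, -0.6078)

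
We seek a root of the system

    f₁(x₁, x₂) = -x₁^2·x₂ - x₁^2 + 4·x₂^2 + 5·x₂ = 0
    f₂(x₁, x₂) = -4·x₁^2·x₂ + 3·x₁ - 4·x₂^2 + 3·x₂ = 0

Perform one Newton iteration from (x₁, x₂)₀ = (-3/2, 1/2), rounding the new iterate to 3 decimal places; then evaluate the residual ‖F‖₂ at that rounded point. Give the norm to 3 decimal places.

3.090

At (-3/2, 1/2): F = (0.125, -8.500).
Jacobian J = [[-2·x₁·x₂ - 2·x₁, -x₁^2 + 8·x₂ + 5], [-8·x₁·x₂ + 3, -4·x₁^2 - 8·x₂ + 3]].
At the point, J = [[4.500, 6.750], [9.000, -10.000]] (det J = -105.750).
Solving J·Δ = −F gives Δ = (0.531, -0.372).
Then the next iterate is (x₁, x₂)₁ = (-0.969, 0.128).
Re-evaluating at (-0.969, 0.128): F = (-0.35361, -3.06928), so ‖F‖₂ = 3.090.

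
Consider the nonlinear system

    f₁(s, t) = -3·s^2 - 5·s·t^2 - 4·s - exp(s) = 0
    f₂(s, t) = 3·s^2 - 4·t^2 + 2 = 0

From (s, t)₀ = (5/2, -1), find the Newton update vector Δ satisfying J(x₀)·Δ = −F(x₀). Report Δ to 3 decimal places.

(-1.274, 0.294)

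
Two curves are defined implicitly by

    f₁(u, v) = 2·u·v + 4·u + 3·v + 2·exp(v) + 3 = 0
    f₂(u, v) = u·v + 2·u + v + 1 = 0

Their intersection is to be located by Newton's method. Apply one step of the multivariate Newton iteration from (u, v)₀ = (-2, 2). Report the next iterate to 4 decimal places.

(-1.0317, 0.8732)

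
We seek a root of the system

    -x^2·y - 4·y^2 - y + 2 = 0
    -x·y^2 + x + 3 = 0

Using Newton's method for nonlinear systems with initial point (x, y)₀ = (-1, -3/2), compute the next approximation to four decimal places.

(0.4186, -0.6744)

At (-1, -3/2): F = (-4.0000, 4.2500).
Jacobian J = [[-2·x·y, -x^2 - 8·y - 1], [-y^2 + 1, -2·x·y]].
At the point, J = [[-3.0000, 10.0000], [-1.2500, -3.0000]] (det J = 21.5000).
Solving J·Δ = −F gives Δ = (1.4186, 0.8256).
Then the next iterate is (x, y)₁ = (0.4186, -0.6744).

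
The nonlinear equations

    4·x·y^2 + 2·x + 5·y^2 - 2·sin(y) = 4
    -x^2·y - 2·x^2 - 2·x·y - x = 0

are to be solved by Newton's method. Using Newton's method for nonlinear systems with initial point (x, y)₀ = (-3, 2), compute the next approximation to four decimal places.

(-2.0241, 1.1810)

At (-3, 2): F = (-39.818595, -21.0000).
Jacobian J = [[4·y^2 + 2, 8·x·y + 10·y - 2·cos(y)], [-2·x·y - 4·x - 2·y - 1, -x^2 - 2·x]].
At the point, J = [[18.0000, -27.167706], [19.0000, -3.0000]] (det J = 462.186420).
Solving J·Δ = −F gives Δ = (0.9759, -0.8190).
Then the next iterate is (x, y)₁ = (-2.0241, 1.1810).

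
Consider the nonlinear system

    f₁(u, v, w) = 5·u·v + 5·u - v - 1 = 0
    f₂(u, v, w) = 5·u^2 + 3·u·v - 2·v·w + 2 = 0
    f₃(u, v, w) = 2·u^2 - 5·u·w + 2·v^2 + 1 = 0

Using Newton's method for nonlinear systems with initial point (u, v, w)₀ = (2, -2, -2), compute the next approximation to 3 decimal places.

At (2, -2, -2): F = (-9.000, 2.000, 37.000).
Jacobian J = [[5·v + 5, 5·u - 1, 0], [10·u + 3·v, 3·u - 2·w, -2·v], [4·u - 5·w, 4·v, -5·u]].
At the point, J = [[-5.000, 9.000, 0.000], [14.000, 10.000, 4.000], [18.000, -8.000, -10.000]] (det J = 2248.000).
Solving J·Δ = −F gives Δ = (-0.945, 0.475, 1.619).
Then the next iterate is (u, v, w)₁ = (1.055, -1.525, -0.381).

(1.055, -1.525, -0.381)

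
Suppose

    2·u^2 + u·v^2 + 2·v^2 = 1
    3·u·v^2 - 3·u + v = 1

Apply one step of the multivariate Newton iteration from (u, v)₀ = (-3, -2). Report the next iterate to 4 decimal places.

At (-3, -2): F = (13.0000, -30.0000).
Jacobian J = [[4·u + v^2, 2·u·v + 4·v], [3·v^2 - 3, 6·u·v + 1]].
At the point, J = [[-8.0000, 4.0000], [9.0000, 37.0000]] (det J = -332.0000).
Solving J·Δ = −F gives Δ = (1.8102, 0.3705).
Then the next iterate is (u, v)₁ = (-1.1898, -1.6295).

(-1.1898, -1.6295)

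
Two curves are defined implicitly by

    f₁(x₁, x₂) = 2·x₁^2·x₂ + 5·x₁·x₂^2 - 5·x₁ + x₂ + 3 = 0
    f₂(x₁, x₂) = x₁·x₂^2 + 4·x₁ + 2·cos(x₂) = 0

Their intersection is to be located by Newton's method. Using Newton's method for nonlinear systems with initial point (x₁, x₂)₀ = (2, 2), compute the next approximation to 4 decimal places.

At (2, 2): F = (51.0000, 15.167706).
Jacobian J = [[4·x₁·x₂ + 5·x₂^2 - 5, 2·x₁^2 + 10·x₁·x₂ + 1], [x₂^2 + 4, 2·x₁·x₂ - 2·sin(x₂)]].
At the point, J = [[31.0000, 49.0000], [8.0000, 6.181405]] (det J = -200.376440).
Solving J·Δ = −F gives Δ = (-2.1358, 0.3104).
Then the next iterate is (x₁, x₂)₁ = (-0.1358, 2.3104).

(-0.1358, 2.3104)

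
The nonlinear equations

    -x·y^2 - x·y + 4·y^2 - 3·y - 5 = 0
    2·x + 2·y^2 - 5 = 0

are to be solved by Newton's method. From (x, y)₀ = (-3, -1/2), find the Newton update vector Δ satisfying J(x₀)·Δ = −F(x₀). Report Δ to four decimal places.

(4.9630, -0.2870)

At (-3, -1/2): F = (-3.2500, -10.5000).
Jacobian J = [[-y^2 - y, -2·x·y - x + 8·y - 3], [2, 4·y]].
At the point, J = [[0.2500, -7.0000], [2.0000, -2.0000]] (det J = 13.5000).
Solving J·Δ = −F gives Δ = (4.9630, -0.2870).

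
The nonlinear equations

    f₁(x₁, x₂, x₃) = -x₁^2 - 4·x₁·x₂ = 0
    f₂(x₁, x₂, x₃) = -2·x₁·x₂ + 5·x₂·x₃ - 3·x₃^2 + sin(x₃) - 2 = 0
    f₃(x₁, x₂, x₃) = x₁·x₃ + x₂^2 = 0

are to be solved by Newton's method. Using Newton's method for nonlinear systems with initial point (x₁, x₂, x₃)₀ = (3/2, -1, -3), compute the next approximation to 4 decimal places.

(0.8912, -0.4765, -1.1863)

At (3/2, -1, -3): F = (3.7500, -11.141120, -3.5000).
Jacobian J = [[-2·x₁ - 4·x₂, -4·x₁, 0], [-2·x₂, -2·x₁ + 5·x₃, 5·x₂ - 6·x₃ + cos(x₃)], [x₃, 2·x₂, x₁]].
At the point, J = [[1.0000, -6.0000, 0.0000], [2.0000, -18.0000, 12.010008], [-3.0000, -2.0000, 1.5000]] (det J = 231.200150).
Solving J·Δ = −F gives Δ = (-0.6088, 0.5235, 1.8137).
Then the next iterate is (x₁, x₂, x₃)₁ = (0.8912, -0.4765, -1.1863).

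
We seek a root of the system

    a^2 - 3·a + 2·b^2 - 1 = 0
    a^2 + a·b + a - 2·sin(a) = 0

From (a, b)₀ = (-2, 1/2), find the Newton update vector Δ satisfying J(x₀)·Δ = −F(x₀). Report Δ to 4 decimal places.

At (-2, 1/2): F = (9.5000, 2.818595).
Jacobian J = [[2·a - 3, 4·b], [2·a + b - 2·cos(a) + 1, a]].
At the point, J = [[-7.0000, 2.0000], [-1.667706, -2.0000]] (det J = 17.335413).
Solving J·Δ = −F gives Δ = (1.4212, 0.2242).

(1.4212, 0.2242)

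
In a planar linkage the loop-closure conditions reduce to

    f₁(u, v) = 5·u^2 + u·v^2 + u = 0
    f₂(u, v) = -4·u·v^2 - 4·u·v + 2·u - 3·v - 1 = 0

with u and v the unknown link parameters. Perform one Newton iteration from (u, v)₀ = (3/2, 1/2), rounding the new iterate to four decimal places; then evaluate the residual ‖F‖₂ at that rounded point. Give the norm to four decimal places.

3.6222

At (3/2, 1/2): F = (13.1250, -4.0000).
Jacobian J = [[10·u + v^2 + 1, 2·u·v], [-4·v^2 - 4·v + 2, -8·u·v - 4·u - 3]].
At the point, J = [[16.2500, 1.5000], [-1.0000, -15.0000]] (det J = -242.2500).
Solving J·Δ = −F gives Δ = (-0.7879, -0.2141).
Then the next iterate is (u, v)₁ = (0.7121, 0.2859).
Re-evaluating at (0.7121, 0.2859): F = (3.305738, -1.480682), so ‖F‖₂ = 3.6222.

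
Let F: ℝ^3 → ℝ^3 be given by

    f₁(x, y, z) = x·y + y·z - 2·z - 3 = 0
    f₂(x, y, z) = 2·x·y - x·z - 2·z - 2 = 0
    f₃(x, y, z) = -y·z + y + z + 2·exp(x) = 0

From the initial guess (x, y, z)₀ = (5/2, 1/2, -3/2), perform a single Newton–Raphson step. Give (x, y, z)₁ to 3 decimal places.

(1.802, -2.026, -3.083)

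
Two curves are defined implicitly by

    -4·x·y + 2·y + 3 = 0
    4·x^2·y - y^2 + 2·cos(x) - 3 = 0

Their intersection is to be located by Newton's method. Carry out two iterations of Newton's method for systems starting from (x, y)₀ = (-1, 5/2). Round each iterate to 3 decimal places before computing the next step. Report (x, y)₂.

(0.950, -0.728)

At (-1, 5/2): F = (18.000, 1.83060).
Jacobian J = [[-4·y, -4·x + 2], [8·x·y - 2·sin(x), 4·x^2 - 2·y]].
At the point, J = [[-10.000, 6.000], [-18.31706, -1.000]] (det J = 119.90235).
Solving J·Δ = −F gives Δ = (0.242, -2.597).
Then the next iterate is (x, y)₁ = (-0.758, -0.097).
Round to (-0.758, -0.097) and repeat: F = (2.51190, -1.77992), J = [[0.388, 5.032], [1.96315, 2.49226]].
Δ = (1.708, -0.631), so (x, y)₂ = (0.950, -0.728).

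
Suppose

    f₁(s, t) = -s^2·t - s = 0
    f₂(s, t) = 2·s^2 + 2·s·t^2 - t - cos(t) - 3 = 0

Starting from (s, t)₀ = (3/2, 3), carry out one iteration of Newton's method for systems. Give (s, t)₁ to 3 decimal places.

(0.803, 2.430)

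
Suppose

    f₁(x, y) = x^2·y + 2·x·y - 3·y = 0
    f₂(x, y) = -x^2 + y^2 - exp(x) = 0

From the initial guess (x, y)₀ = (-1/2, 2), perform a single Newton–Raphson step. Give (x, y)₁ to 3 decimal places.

(1.422, 1.025)

At (-1/2, 2): F = (-7.500, 3.14347).
Jacobian J = [[2·x·y + 2·y, x^2 + 2·x - 3], [-2·x - exp(x), 2·y]].
At the point, J = [[2.000, -3.750], [0.39347, 4.000]] (det J = 9.47551).
Solving J·Δ = −F gives Δ = (1.922, -0.975).
Then the next iterate is (x, y)₁ = (1.422, 1.025).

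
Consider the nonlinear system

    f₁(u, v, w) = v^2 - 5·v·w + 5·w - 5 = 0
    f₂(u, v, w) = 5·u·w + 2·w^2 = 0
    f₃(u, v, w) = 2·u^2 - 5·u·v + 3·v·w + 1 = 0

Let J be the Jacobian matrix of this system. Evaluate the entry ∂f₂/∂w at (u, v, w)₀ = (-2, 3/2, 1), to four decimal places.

-6.0000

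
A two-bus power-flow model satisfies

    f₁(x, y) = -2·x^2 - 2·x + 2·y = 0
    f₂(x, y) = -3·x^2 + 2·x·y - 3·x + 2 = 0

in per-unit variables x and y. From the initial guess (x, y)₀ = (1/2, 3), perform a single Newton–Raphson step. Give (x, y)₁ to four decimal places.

(0.2500, 0.2500)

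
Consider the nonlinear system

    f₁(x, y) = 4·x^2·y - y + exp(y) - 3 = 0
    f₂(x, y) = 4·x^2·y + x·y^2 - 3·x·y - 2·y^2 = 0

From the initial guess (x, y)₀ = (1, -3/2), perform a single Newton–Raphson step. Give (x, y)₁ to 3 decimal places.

(0.452, -1.281)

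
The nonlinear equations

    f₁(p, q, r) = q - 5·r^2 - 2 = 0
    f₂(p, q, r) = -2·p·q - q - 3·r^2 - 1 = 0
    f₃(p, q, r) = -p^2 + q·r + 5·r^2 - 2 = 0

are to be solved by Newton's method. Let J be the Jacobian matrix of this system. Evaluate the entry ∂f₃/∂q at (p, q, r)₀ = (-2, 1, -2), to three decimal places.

-2.000

∂f₃/∂q = r.
At (-2, 1, -2) this is -2.000.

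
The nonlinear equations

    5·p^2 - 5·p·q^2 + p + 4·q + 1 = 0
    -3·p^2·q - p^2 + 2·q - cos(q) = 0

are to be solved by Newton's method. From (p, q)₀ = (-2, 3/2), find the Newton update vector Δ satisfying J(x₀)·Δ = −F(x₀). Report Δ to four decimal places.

(0.4642, -0.9841)

At (-2, 3/2): F = (47.5000, -19.070737).
Jacobian J = [[10·p - 5·q^2 + 1, -10·p·q + 4], [-6·p·q - 2·p, -3·p^2 + sin(q) + 2]].
At the point, J = [[-30.2500, 34.0000], [22.0000, -9.002505]] (det J = -475.674223).
Solving J·Δ = −F gives Δ = (0.4642, -0.9841).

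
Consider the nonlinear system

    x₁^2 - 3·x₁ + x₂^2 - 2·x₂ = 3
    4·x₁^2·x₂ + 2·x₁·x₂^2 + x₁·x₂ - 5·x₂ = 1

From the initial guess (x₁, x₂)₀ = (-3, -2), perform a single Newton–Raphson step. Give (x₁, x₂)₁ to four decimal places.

(1.9306, -5.5625)

At (-3, -2): F = (23.0000, -81.0000).
Jacobian J = [[2·x₁ - 3, 2·x₂ - 2], [8·x₁·x₂ + 2·x₂^2 + x₂, 4·x₁^2 + 4·x₁·x₂ + x₁ - 5]].
At the point, J = [[-9.0000, -6.0000], [54.0000, 52.0000]] (det J = -144.0000).
Solving J·Δ = −F gives Δ = (4.9306, -3.5625).
Then the next iterate is (x₁, x₂)₁ = (1.9306, -5.5625).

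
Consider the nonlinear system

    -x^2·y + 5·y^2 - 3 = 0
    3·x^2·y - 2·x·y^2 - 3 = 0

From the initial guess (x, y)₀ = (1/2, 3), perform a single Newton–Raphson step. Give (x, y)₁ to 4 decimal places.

(0.2407, 1.5873)

At (1/2, 3): F = (41.2500, -9.7500).
Jacobian J = [[-2·x·y, -x^2 + 10·y], [6·x·y - 2·y^2, 3·x^2 - 4·x·y]].
At the point, J = [[-3.0000, 29.7500], [-9.0000, -5.2500]] (det J = 283.5000).
Solving J·Δ = −F gives Δ = (-0.2593, -1.4127).
Then the next iterate is (x, y)₁ = (0.2407, 1.5873).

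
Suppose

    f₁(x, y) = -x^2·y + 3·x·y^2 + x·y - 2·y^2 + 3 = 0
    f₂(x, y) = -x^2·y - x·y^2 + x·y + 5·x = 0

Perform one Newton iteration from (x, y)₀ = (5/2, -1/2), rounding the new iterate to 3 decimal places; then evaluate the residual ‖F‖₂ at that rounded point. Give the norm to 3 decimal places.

3.549

At (5/2, -1/2): F = (6.250, 13.750).
Jacobian J = [[-2·x·y + 3·y^2 + y, -x^2 + 6·x·y + x - 4·y], [-2·x·y - y^2 + y + 5, -x^2 - 2·x·y + x]].
At the point, J = [[2.750, -9.250], [6.750, -1.250]] (det J = 59.000).
Solving J·Δ = −F gives Δ = (-2.023, 0.074).
Then the next iterate is (x, y)₁ = (0.477, -0.426).
Re-evaluating at (0.477, -0.426): F = (2.79047, 2.19216), so ‖F‖₂ = 3.549.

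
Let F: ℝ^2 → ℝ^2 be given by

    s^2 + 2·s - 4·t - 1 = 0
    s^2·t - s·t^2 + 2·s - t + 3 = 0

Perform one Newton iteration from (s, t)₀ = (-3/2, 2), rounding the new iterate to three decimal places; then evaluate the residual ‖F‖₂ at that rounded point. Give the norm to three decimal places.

At (-3/2, 2): F = (-9.750, 8.500).
Jacobian J = [[2·s + 2, -4], [2·s·t - t^2 + 2, s^2 - 2·s·t - 1]].
At the point, J = [[-1.000, -4.000], [-8.000, 7.250]] (det J = -39.250).
Solving J·Δ = −F gives Δ = (-0.935, -2.204).
Then the next iterate is (s, t)₁ = (-2.435, -0.204).
Re-evaluating at (-2.435, -0.204): F = (0.87523, -2.77423), so ‖F‖₂ = 2.909.

2.909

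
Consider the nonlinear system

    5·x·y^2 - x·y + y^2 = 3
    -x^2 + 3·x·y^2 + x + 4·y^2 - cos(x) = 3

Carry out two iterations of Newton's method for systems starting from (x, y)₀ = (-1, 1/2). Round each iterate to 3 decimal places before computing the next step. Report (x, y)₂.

(-2.795, -1.413)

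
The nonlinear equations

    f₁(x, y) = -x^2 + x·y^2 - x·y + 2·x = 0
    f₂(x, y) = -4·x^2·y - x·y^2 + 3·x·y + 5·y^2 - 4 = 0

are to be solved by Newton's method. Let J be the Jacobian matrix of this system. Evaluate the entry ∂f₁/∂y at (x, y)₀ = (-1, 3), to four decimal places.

∂f₁/∂y = 2·x·y - x.
At (-1, 3) this is -5.0000.

-5.0000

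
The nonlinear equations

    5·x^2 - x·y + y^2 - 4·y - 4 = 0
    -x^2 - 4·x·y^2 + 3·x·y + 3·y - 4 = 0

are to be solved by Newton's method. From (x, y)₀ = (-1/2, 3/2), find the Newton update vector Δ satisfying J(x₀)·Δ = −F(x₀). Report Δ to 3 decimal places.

(-0.829, -0.720)

At (-1/2, 3/2): F = (-5.750, 2.500).
Jacobian J = [[10·x - y, -x + 2·y - 4], [-2·x - 4·y^2 + 3·y, -8·x·y + 3·x + 3]].
At the point, J = [[-6.500, -0.500], [-3.500, 7.500]] (det J = -50.500).
Solving J·Δ = −F gives Δ = (-0.829, -0.720).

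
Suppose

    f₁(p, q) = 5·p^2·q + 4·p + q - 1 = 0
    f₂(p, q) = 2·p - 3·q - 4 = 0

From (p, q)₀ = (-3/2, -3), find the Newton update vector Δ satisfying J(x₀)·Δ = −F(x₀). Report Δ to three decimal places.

(0.622, 1.082)

At (-3/2, -3): F = (-43.750, 2.000).
Jacobian J = [[10·p·q + 4, 5·p^2 + 1], [2, -3]].
At the point, J = [[49.000, 12.250], [2.000, -3.000]] (det J = -171.500).
Solving J·Δ = −F gives Δ = (0.622, 1.082).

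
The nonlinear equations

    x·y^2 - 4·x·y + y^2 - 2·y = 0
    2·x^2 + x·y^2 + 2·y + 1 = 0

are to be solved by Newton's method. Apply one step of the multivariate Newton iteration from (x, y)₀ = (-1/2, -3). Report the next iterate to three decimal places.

(-0.464, -1.250)

At (-1/2, -3): F = (4.500, -9.000).
Jacobian J = [[y^2 - 4·y, 2·x·y - 4·x + 2·y - 2], [4·x + y^2, 2·x·y + 2]].
At the point, J = [[21.000, -3.000], [7.000, 5.000]] (det J = 126.000).
Solving J·Δ = −F gives Δ = (0.036, 1.750).
Then the next iterate is (x, y)₁ = (-0.464, -1.250).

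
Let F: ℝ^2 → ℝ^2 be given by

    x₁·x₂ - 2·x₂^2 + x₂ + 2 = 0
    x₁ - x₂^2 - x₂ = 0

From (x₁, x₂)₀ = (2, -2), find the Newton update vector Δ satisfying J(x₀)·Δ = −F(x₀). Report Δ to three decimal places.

(-2.118, 0.706)

At (2, -2): F = (-12.000, 0.000).
Jacobian J = [[x₂, x₁ - 4·x₂ + 1], [1, -2·x₂ - 1]].
At the point, J = [[-2.000, 11.000], [1.000, 3.000]] (det J = -17.000).
Solving J·Δ = −F gives Δ = (-2.118, 0.706).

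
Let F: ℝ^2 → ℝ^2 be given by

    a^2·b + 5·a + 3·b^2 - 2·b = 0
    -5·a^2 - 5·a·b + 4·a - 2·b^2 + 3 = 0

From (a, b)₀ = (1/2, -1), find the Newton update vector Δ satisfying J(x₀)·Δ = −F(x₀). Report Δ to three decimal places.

(-1.184, 0.324)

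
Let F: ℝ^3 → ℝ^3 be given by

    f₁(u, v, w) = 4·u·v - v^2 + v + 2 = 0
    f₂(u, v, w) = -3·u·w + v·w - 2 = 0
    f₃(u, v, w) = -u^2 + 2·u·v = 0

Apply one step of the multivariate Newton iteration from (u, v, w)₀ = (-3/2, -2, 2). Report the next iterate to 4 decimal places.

(-0.6196, -1.0435, 2.1478)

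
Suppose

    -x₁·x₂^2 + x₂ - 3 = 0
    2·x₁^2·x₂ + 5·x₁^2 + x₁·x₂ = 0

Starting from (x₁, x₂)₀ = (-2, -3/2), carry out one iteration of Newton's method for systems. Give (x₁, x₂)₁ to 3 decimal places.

At (-2, -3/2): F = (0.000, 11.000).
Jacobian J = [[-x₂^2, -2·x₁·x₂ + 1], [4·x₁·x₂ + 10·x₁ + x₂, 2·x₁^2 + x₁]].
At the point, J = [[-2.250, -5.000], [-9.500, 6.000]] (det J = -61.000).
Solving J·Δ = −F gives Δ = (0.902, -0.406).
Then the next iterate is (x₁, x₂)₁ = (-1.098, -1.906).

(-1.098, -1.906)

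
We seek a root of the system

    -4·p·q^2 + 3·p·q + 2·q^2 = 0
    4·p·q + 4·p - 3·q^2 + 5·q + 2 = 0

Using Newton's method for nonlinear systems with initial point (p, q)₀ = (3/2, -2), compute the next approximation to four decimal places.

(1.4009, -0.8868)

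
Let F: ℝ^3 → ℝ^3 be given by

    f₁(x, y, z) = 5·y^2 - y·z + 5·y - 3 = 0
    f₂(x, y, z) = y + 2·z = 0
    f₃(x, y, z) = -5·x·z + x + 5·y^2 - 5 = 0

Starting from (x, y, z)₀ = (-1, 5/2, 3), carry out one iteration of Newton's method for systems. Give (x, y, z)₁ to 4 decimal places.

(-2.1389, 0.9469, -0.4735)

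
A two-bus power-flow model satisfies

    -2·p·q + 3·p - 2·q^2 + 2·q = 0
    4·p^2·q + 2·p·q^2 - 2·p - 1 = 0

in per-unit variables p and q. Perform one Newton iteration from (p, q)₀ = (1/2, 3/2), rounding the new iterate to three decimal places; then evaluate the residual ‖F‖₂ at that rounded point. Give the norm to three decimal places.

0.364

At (1/2, 3/2): F = (-1.500, 1.750).
Jacobian J = [[-2·q + 3, -2·p - 4·q + 2], [8·p·q + 2·q^2 - 2, 4·p^2 + 4·p·q]].
At the point, J = [[0.000, -5.000], [8.500, 4.000]] (det J = 42.500).
Solving J·Δ = −F gives Δ = (-0.065, -0.300).
Then the next iterate is (p, q)₁ = (0.435, 1.200).
Re-evaluating at (0.435, 1.200): F = (-0.219, 0.29108), so ‖F‖₂ = 0.364.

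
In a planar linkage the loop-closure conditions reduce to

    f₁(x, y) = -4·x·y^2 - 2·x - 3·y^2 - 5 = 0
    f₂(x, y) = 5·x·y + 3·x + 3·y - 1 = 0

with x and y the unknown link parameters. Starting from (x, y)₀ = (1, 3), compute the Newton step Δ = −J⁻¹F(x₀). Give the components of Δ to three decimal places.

At (1, 3): F = (-70.000, 26.000).
Jacobian J = [[-4·y^2 - 2, -8·x·y - 6·y], [5·y + 3, 5·x + 3]].
At the point, J = [[-38.000, -42.000], [18.000, 8.000]] (det J = 452.000).
Solving J·Δ = −F gives Δ = (-1.177, -0.602).

(-1.177, -0.602)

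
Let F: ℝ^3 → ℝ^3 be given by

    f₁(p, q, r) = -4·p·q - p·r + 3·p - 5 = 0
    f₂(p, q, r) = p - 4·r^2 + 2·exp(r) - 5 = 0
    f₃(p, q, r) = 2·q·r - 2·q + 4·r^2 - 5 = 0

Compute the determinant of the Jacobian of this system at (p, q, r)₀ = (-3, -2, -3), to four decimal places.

J = [[-4·q - r + 3, -4·p, -p], [1, 0, -8·r + 2·exp(r)], [0, 2·r - 2, 2·q + 8·r]].
At the point, J = [[14.0000, 12.0000, 3.0000], [1.0000, 0.0000, 24.099574], [0.0000, -8.0000, -28.0000]].
det J = 3011.1523.

3011.1523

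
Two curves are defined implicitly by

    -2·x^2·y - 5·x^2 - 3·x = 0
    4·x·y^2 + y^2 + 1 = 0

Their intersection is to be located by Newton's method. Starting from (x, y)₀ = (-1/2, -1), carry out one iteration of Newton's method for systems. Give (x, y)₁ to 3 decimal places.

At (-1/2, -1): F = (0.750, 0.000).
Jacobian J = [[-4·x·y - 10·x - 3, -2·x^2], [4·y^2, 8·x·y + 2·y]].
At the point, J = [[0.000, -0.500], [4.000, 2.000]] (det J = 2.000).
Solving J·Δ = −F gives Δ = (-0.750, 1.500).
Then the next iterate is (x, y)₁ = (-1.250, 0.500).

(-1.250, 0.500)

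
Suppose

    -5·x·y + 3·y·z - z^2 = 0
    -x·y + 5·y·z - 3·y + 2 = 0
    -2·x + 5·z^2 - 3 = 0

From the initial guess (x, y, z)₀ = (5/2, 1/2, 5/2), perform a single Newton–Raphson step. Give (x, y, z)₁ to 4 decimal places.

At (5/2, 1/2, 5/2): F = (-8.7500, 5.5000, 23.2500).
Jacobian J = [[-5·y, -5·x + 3·z, 3·y - 2·z], [-y, -x + 5·z - 3, 5·y], [-2, 0, 10·z]].
At the point, J = [[-2.5000, -5.0000, -3.5000], [-0.5000, 7.0000, 2.5000], [-2.0000, 0.0000, 25.0000]] (det J = -524.0000).
Solving J·Δ = −F gives Δ = (-1.0778, -0.4998, -1.0162).
Then the next iterate is (x, y, z)₁ = (1.4222, 0.0002, 1.4838).

(1.4222, 0.0002, 1.4838)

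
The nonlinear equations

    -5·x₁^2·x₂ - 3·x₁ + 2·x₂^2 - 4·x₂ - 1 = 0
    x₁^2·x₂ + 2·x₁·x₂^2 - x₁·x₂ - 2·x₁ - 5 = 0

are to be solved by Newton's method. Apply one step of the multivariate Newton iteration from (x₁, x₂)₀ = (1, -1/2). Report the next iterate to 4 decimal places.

(-1.8269, -0.9231)

At (1, -1/2): F = (1.0000, -6.5000).
Jacobian J = [[-10·x₁·x₂ - 3, -5·x₁^2 + 4·x₂ - 4], [2·x₁·x₂ + 2·x₂^2 - x₂ - 2, x₁^2 + 4·x₁·x₂ - x₁]].
At the point, J = [[2.0000, -11.0000], [-2.0000, -2.0000]] (det J = -26.0000).
Solving J·Δ = −F gives Δ = (-2.8269, -0.4231).
Then the next iterate is (x₁, x₂)₁ = (-1.8269, -0.9231).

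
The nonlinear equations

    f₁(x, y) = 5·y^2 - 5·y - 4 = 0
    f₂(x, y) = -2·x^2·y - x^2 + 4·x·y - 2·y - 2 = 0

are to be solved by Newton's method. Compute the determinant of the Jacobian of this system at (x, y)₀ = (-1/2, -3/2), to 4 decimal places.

-160.0000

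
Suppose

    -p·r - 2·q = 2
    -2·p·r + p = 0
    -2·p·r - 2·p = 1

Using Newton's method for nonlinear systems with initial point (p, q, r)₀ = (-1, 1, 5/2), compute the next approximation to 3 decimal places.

(-0.333, -0.917, 1.833)

At (-1, 1, 5/2): F = (-1.500, 4.000, 6.000).
Jacobian J = [[-r, -2, -p], [-2·r + 1, 0, -2·p], [-2·r - 2, 0, -2·p]].
At the point, J = [[-2.500, -2.000, 1.000], [-4.000, 0.000, 2.000], [-7.000, 0.000, 2.000]] (det J = 12.000).
Solving J·Δ = −F gives Δ = (0.667, -1.917, -0.667).
Then the next iterate is (p, q, r)₁ = (-0.333, -0.917, 1.833).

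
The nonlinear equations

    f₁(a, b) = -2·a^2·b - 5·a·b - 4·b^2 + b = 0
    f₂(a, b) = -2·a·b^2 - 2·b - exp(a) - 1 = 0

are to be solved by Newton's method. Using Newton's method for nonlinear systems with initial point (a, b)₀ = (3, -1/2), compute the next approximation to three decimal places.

(1.996, -0.269)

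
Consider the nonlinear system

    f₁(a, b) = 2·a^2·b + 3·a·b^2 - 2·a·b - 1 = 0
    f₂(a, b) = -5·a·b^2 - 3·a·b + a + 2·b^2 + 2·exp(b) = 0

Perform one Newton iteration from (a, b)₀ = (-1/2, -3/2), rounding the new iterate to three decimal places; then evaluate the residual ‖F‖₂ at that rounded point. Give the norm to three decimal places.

3.529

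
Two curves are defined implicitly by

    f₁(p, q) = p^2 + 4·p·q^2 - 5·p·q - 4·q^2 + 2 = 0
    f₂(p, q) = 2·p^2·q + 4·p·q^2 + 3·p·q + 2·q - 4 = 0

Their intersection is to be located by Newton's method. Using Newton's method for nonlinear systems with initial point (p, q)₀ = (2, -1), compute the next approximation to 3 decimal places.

(0.286, -1.127)

At (2, -1): F = (20.000, -12.000).
Jacobian J = [[2·p + 4·q^2 - 5·q, 8·p·q - 5·p - 8·q], [4·p·q + 4·q^2 + 3·q, 2·p^2 + 8·p·q + 3·p + 2]].
At the point, J = [[13.000, -18.000], [-7.000, 0.000]] (det J = -126.000).
Solving J·Δ = −F gives Δ = (-1.714, -0.127).
Then the next iterate is (p, q)₁ = (0.286, -1.127).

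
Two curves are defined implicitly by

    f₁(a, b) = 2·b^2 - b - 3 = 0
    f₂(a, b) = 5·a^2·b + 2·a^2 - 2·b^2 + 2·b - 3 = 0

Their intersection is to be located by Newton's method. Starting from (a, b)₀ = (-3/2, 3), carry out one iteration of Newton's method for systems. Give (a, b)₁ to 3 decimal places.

(-1.071, 1.909)

At (-3/2, 3): F = (12.000, 23.250).
Jacobian J = [[0, 4·b - 1], [10·a·b + 4·a, 5·a^2 - 4·b + 2]].
At the point, J = [[0.000, 11.000], [-51.000, 1.250]] (det J = 561.000).
Solving J·Δ = −F gives Δ = (0.429, -1.091).
Then the next iterate is (a, b)₁ = (-1.071, 1.909).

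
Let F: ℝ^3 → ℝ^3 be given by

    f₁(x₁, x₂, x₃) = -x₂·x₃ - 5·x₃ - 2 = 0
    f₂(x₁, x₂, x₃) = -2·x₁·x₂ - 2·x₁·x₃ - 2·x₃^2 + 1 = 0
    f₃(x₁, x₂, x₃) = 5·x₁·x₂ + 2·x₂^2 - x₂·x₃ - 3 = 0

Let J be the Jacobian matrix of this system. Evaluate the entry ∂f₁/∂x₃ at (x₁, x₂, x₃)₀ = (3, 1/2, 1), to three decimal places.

-5.500

∂f₁/∂x₃ = -x₂ - 5.
At (3, 1/2, 1) this is -5.500.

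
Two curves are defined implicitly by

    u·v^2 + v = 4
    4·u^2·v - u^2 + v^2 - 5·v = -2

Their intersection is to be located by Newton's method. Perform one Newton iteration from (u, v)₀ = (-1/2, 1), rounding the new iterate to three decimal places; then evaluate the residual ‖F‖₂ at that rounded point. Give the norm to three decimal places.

At (-1/2, 1): F = (-3.500, -1.250).
Jacobian J = [[v^2, 2·u·v + 1], [8·u·v - 2·u, 4·u^2 + 2·v - 5]].
At the point, J = [[1.000, 0.000], [-3.000, -2.000]] (det J = -2.000).
Solving J·Δ = −F gives Δ = (3.500, -5.875).
Then the next iterate is (u, v)₁ = (3.000, -4.875).
Re-evaluating at (3.000, -4.875): F = (62.42188, -134.35938), so ‖F‖₂ = 148.152.

148.152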